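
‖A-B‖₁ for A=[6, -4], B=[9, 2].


d = |6-9| + |-4-2|
  = 3 + 6
  = 9

9


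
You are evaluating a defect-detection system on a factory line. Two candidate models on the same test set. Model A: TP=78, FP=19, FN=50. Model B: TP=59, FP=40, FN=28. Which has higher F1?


Model A: P=78/97=0.8041, R=78/128=0.6094, F1=2PR/(P+R)=2TP/(2TP+FP+FN)=156/225=0.6933
Model B: P=59/99=0.596, R=59/87=0.6782, F1=2PR/(P+R)=2TP/(2TP+FP+FN)=118/186=0.6344
0.6933 > 0.6344 → Model A

Model A


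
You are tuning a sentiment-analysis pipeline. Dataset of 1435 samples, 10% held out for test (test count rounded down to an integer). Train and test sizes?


Test = ⌊1435·10/100⌋ = 143
Train = 1435 - 143 = 1292

Train: 1292, Test: 143


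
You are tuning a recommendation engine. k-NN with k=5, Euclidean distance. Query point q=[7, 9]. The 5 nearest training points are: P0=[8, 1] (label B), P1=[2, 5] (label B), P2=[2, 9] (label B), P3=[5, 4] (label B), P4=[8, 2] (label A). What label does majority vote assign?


d(q,P0) = 8.0623  (label B)
d(q,P1) = 6.4031  (label B)
d(q,P2) = 5.0  (label B)
d(q,P3) = 5.3852  (label B)
d(q,P4) = 7.0711  (label A)
Votes: A=1, B=4
Majority → B

B


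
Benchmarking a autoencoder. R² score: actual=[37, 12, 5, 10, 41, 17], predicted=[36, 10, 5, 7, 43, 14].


ȳ = 20.3333
SS_res = Σ(y-ŷ)² = 27
SS_tot = Σ(y-ȳ)² = 1127.33
R² = 1 - SS_res/SS_tot = 1 - 0.024 = 0.976

0.976


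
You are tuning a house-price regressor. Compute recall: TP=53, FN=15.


Recall = TP/(TP+FN)
= 53/(53+15)
= 53/68 = 77.94%

77.94%


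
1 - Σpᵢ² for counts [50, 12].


Probabilities: [50/62, 12/62] ≈ [0.8065, 0.1935]
Σpᵢ² = (2500 + 144)/62² = 2644/3844
Gini = 1 - Σpᵢ² = 1 - 2644/3844 = 0.3122

0.3122


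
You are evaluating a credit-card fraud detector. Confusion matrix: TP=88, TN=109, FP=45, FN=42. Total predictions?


Total = TP + TN + FP + FN
= 88 + 109 + 45 + 42
= 284
(Predicted positive: 133, predicted negative: 151)

284


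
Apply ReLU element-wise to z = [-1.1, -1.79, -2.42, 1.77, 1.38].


ReLU(-1.1) = max(0, -1.1) = 0.0
ReLU(-1.79) = max(0, -1.79) = 0.0
ReLU(-2.42) = max(0, -2.42) = 0.0
ReLU(1.77) = max(0, 1.77) = 1.77
ReLU(1.38) = max(0, 1.38) = 1.38
result = [0.0, 0.0, 0.0, 1.77, 1.38]

[0.0, 0.0, 0.0, 1.77, 1.38]


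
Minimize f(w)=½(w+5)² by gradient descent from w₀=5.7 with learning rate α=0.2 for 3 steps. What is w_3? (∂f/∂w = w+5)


step 1: grad = 5.7+5 = 10.7; w = 5.7 - 0.2·(10.7) = 3.56
step 2: grad = 3.56+5 = 8.56; w = 3.56 - 0.2·(8.56) = 1.848
step 3: grad = 1.848+5 = 6.848; w = 1.848 - 0.2·(6.848) = 0.4784

0.4784


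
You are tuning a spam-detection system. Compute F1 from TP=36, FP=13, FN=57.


Precision = 36/49 = 0.7347
Recall = 36/93 = 0.3871
F1 = 2·P·R/(P+R) = 2·TP/(2·TP+FP+FN) = 72/(72+13+57) = 72/142 = 0.507

0.507


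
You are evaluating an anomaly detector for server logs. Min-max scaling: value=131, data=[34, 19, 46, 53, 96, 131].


min=19, max=131
(131-19)/(131-19) = 112/112 = 1.0

1.0


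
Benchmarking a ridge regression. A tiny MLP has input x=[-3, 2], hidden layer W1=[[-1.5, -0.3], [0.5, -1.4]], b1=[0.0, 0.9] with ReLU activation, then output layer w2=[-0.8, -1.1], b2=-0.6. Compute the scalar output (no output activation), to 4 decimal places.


z1[0] = (-1.5)·(-3) + (-0.3)·(2) + 0.0 = 3.9
z1[1] = (0.5)·(-3) + (-1.4)·(2) + 0.9 = -3.4
h = ReLU(z1) = [3.9, 0.0]
output = (-0.8)·(3.9) + (-1.1)·(0.0) - 0.6 = -3.72

-3.72


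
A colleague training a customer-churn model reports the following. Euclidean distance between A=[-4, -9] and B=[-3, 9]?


d = √((-4+ 3)² + (-9-9)²)
  = √(1 + 324)
  = √325 = 18.0278

18.0278


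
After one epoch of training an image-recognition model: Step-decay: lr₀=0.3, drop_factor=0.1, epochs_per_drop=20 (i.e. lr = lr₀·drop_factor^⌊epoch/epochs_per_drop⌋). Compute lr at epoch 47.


n_drops = ⌊47/20⌋ = 2
lr = 0.3·0.1^2 = 0.3·0.01 = 0.003

0.003


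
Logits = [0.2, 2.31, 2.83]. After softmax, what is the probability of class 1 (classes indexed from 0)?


Exponentials: e^0.2=1.2214, e^2.31=10.0744, e^2.83=16.9455
Sum = 28.2413
Softmax = [0.0432, 0.3567, 0.6]
p[1] = 10.0744/28.2413 = 0.3567

0.3567


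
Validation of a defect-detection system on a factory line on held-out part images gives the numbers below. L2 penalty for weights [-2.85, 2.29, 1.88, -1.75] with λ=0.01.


‖w‖₂² = (-2.85)² + (2.29)² + (1.88)² + (-1.75)²
     = 8.1225 + 5.2441 + 3.5344 + 3.0625
     = 19.9635
λ·‖w‖₂² = 0.01·19.9635 = 0.199635

0.199635


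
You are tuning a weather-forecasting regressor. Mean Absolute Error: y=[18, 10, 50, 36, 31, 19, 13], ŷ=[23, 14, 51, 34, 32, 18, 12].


Absolute errors: |18-23|=5, |10-14|=4, |50-51|=1, |36-34|=2, |31-32|=1, |19-18|=1, |13-12|=1
Sum = 15
MAE = 15/7 = 15/7

15/7


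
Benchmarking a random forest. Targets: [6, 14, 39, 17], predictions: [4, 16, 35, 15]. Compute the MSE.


Squared errors: (6-4)²=4, (14-16)²=4, (39-35)²=16, (17-15)²=4
Sum = 28
MSE = 28/4 = 7

7


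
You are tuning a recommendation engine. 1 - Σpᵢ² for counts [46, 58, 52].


Probabilities: [46/156, 58/156, 52/156] ≈ [0.2949, 0.3718, 0.3333]
Σpᵢ² = (2116 + 3364 + 2704)/156² = 8184/24336
Gini = 1 - Σpᵢ² = 1 - 8184/24336 = 0.6637

0.6637


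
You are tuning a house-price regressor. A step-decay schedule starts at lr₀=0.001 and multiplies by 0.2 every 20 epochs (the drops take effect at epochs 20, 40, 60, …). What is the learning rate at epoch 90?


n_drops = ⌊90/20⌋ = 4
lr = 0.001·0.2^4 = 0.001·0.0016 = 0.0000016

0.0000016


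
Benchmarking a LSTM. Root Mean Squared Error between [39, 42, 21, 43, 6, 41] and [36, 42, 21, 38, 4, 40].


MSE = 39/6 = 6.5
RMSE = √(39/6) = 2.5495

2.5495


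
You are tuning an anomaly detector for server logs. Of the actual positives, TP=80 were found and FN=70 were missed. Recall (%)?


Recall = TP/(TP+FN)
= 80/(80+70)
= 80/150 = 53.33%

53.33%


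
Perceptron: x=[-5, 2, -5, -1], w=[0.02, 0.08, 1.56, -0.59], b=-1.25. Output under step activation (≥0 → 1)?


z = (-5)·(0.02) + (2)·(0.08) + (-5)·(1.56) + (-1)·(-0.59) - 1.25
  = -8.4
step(z) = 0 (z<0)

0


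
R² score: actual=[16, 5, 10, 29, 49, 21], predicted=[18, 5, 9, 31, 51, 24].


ȳ = 21.6667
SS_res = Σ(y-ŷ)² = 22
SS_tot = Σ(y-ȳ)² = 1247.33
R² = 1 - SS_res/SS_tot = 1 - 0.0176 = 0.9824

0.9824


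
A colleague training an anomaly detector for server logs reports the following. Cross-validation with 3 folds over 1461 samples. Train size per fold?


Fold size = 1461/3 = 487
Training per fold = 1461 - 487 = 974

974


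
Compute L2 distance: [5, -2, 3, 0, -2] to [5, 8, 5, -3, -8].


d = √((5-5)² + (-2-8)² + (3-5)² + (0+ 3)² + (-2+ 8)²)
  = √(0 + 100 + 4 + 9 + 36)
  = √149 = 12.2066

12.2066


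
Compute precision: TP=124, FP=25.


Precision = TP/(TP+FP)
= 124/(124+25)
= 124/149 = 83.22%

83.22%


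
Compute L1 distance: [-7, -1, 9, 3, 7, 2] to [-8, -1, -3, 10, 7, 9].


d = |-7+ 8| + |-1+ 1| + |9+ 3| + |3-10| + |7-7| + |2-9|
  = 1 + 0 + 12 + 7 + 0 + 7
  = 27

27


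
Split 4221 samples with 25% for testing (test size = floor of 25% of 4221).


Test = ⌊4221·25/100⌋ = 1055
Train = 4221 - 1055 = 3166

Train: 3166, Test: 1055


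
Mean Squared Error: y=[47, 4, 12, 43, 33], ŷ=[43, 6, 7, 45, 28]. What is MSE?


Squared errors: (47-43)²=16, (4-6)²=4, (12-7)²=25, (43-45)²=4, (33-28)²=25
Sum = 74
MSE = 74/5 = 74/5

74/5


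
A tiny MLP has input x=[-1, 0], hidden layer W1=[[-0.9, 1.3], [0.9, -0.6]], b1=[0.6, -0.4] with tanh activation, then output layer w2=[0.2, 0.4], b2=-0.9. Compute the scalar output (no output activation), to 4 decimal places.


z1[0] = (-0.9)·(-1) + (1.3)·(0) + 0.6 = 1.5
z1[1] = (0.9)·(-1) + (-0.6)·(0) - 0.4 = -1.3
h = tanh(z1) = [0.9051, -0.8617]
output = (0.2)·(0.9051) + (0.4)·(-0.8617) - 0.9 = -1.0637

-1.0637


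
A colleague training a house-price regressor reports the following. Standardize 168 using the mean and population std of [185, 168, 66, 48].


μ = 116.75, σ = 60.3878
z = (168 - 116.75)/60.3878 = 0.8487

0.8487


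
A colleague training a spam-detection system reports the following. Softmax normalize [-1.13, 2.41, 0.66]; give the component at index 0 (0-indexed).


Exponentials: e^-1.13=0.323, e^2.41=11.134, e^0.66=1.9348
Sum = 13.3918
Softmax = [0.0241, 0.8314, 0.1445]
p[0] = 0.323/13.3918 = 0.0241

0.0241


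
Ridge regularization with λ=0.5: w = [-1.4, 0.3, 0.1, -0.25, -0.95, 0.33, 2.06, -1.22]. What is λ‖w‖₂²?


‖w‖₂² = (-1.4)² + (0.3)² + (0.1)² + (-0.25)² + (-0.95)² + (0.33)² + (2.06)² + (-1.22)²
     = 1.96 + 0.09 + 0.01 + 0.0625 + 0.9025 + 0.1089 + 4.2436 + 1.4884
     = 8.8659
λ·‖w‖₂² = 0.5·8.8659 = 4.43295

4.43295


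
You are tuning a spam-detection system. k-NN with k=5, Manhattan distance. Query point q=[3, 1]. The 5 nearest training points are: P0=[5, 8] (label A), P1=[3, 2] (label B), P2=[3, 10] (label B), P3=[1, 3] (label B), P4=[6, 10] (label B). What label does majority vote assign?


d(q,P0) = 9  (label A)
d(q,P1) = 1  (label B)
d(q,P2) = 9  (label B)
d(q,P3) = 4  (label B)
d(q,P4) = 12  (label B)
Votes: A=1, B=4
Majority → B

B


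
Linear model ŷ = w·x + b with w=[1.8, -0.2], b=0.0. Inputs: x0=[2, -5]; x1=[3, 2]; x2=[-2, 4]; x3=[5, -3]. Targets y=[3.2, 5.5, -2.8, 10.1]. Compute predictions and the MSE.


ŷ0 = (1.8)·(2) + (-0.2)·(-5) + 0.0 = 4.6
ŷ1 = (1.8)·(3) + (-0.2)·(2) + 0.0 = 5.0
ŷ2 = (1.8)·(-2) + (-0.2)·(4) + 0.0 = -4.4
ŷ3 = (1.8)·(5) + (-0.2)·(-3) + 0.0 = 9.6
errors² = [1.96, 0.25, 2.56, 0.25]
MSE = 5.0200/4 = 1.255

1.255


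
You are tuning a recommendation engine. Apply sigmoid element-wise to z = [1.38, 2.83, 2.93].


σ(1.38) = 1/(1+e^-1.38) = 0.799
σ(2.83) = 1/(1+e^-2.83) = 0.9443
σ(2.93) = 1/(1+e^-2.93) = 0.9493
result = [0.799, 0.9443, 0.9493]

[0.799, 0.9443, 0.9493]


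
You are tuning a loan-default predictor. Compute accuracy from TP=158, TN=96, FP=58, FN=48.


Accuracy = (TP+TN)/(TP+TN+FP+FN)
= (158+96)/(360)
= 254/360 = 70.56%

70.56%


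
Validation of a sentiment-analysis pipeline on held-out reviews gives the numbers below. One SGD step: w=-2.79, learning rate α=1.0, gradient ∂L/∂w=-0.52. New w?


w_new = w - α·∇
= -2.79 - 1.0·-0.52
= -2.79 + 0.52
= -2.27

-2.27


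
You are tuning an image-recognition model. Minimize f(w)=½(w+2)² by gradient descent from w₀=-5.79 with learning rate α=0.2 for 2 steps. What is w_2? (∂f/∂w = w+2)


step 1: grad = -5.79+2 = -3.79; w = -5.79 - 0.2·(-3.79) = -5.032
step 2: grad = -5.032+2 = -3.032; w = -5.032 - 0.2·(-3.032) = -4.4256

-4.4256


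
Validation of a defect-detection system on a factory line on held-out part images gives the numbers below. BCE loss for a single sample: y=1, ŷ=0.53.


BCE = -[y·ln(p) + (1-y)·ln(1-p)]
= -1·ln(0.53) - 0
= -ln(0.53) = 0.6349

0.6349


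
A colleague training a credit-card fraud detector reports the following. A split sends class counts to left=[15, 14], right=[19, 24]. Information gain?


Parent = [34, 38], H_parent = 0.9978
H_left = 0.9991 (n=29), H_right = 0.9902 (n=43)
H_children = (29/72)·0.9991 + (43/72)·0.9902 = 0.9938
IG = 0.9978 - 0.9938 = 0.004

0.004


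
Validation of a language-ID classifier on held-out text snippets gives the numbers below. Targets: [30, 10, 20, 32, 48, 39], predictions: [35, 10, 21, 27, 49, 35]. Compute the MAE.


Absolute errors: |30-35|=5, |10-10|=0, |20-21|=1, |32-27|=5, |48-49|=1, |39-35|=4
Sum = 16
MAE = 16/6 = 8/3

8/3


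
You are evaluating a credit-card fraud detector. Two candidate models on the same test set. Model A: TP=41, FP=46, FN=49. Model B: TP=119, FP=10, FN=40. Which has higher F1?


Model A: P=41/87=0.4713, R=41/90=0.4556, F1=2PR/(P+R)=2TP/(2TP+FP+FN)=82/177=0.4633
Model B: P=119/129=0.9225, R=119/159=0.7484, F1=2PR/(P+R)=2TP/(2TP+FP+FN)=238/288=0.8264
0.4633 < 0.8264 → Model B

Model B


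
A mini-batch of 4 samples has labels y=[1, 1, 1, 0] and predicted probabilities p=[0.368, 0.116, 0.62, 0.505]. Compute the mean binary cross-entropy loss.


L[0] = -ln(0.368) = 0.9997
L[1] = -ln(0.116) = 2.1542
L[2] = -ln(0.62) = 0.478
L[3] = -ln(1-0.505) = -ln(0.495) = 0.7032
mean = (0.9997 + 2.1542 + 0.478 + 0.7032)/4 = 1.0838

1.0838


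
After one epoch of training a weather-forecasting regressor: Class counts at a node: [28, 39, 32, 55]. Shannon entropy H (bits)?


Probabilities: [28/154, 39/154, 32/154, 55/154] ≈ [0.1818, 0.2532, 0.2078, 0.3571]
H = -((28/154)·log₂(28/154) + (39/154)·log₂(39/154) + (32/154)·log₂(32/154) + (55/154)·log₂(55/154))
  = 1.9505 bits

1.9505 bits


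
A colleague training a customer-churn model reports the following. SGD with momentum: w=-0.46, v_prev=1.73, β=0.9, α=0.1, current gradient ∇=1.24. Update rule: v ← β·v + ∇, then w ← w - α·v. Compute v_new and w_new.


v_new = 0.9·1.73 + 1.24 = 1.557 + 1.24 = 2.797
w_new = -0.46 - 0.1·2.797 = -0.46 - 0.2797 = -0.7397

v_new=2.797, w_new=-0.7397


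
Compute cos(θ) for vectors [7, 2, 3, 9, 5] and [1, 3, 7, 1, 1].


A·B = 7·1 + 2·3 + 3·7 + 9·1 + 5·1 = 48
‖A‖ = √168 = 12.9615, ‖B‖ = √61 = 7.8102
cos = 48/(√168·√61) = 48/√10248 = 0.4742

0.4742


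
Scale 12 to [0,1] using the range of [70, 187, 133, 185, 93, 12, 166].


min=12, max=187
(12-12)/(187-12) = 0/175 = 0.0

0.0


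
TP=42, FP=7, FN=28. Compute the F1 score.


Precision = 42/49 = 0.8571
Recall = 42/70 = 0.6
F1 = 2·P·R/(P+R) = 2·TP/(2·TP+FP+FN) = 84/(84+7+28) = 84/119 = 0.7059

0.7059


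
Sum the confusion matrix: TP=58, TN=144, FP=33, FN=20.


Total = TP + TN + FP + FN
= 58 + 144 + 33 + 20
= 255
(Predicted positive: 91, predicted negative: 164)

255


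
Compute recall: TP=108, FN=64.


Recall = TP/(TP+FN)
= 108/(108+64)
= 108/172 = 62.79%

62.79%


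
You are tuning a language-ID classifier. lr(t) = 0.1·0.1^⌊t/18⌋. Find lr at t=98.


n_drops = ⌊98/18⌋ = 5
lr = 0.1·0.1^5 = 0.1·0.00001 = 0.000001

0.000001


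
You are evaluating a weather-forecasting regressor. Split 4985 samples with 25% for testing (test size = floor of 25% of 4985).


Test = ⌊4985·25/100⌋ = 1246
Train = 4985 - 1246 = 3739

Train: 3739, Test: 1246


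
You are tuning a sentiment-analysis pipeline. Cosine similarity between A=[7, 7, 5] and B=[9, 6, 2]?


A·B = 7·9 + 7·6 + 5·2 = 115
‖A‖ = √123 = 11.0905, ‖B‖ = √121 = 11
cos = 115/(√123·√121) = 115/√14883 = 0.9427

0.9427


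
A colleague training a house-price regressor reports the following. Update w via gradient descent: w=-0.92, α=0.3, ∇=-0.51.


w_new = w - α·∇
= -0.92 - 0.3·-0.51
= -0.92 + 0.153
= -0.767

-0.767


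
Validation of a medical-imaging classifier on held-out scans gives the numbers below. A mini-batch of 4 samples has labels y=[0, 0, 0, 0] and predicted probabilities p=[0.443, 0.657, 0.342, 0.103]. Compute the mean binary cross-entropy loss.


L[0] = -ln(1-0.443) = -ln(0.557) = 0.5852
L[1] = -ln(1-0.657) = -ln(0.343) = 1.07
L[2] = -ln(1-0.342) = -ln(0.658) = 0.4186
L[3] = -ln(1-0.103) = -ln(0.897) = 0.1087
mean = (0.5852 + 1.07 + 0.4186 + 0.1087)/4 = 0.5456

0.5456


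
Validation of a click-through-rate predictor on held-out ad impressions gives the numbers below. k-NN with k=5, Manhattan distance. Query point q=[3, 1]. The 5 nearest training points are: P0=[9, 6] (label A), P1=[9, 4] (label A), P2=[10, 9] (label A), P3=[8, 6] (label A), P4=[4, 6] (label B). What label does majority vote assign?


d(q,P0) = 11  (label A)
d(q,P1) = 9  (label A)
d(q,P2) = 15  (label A)
d(q,P3) = 10  (label A)
d(q,P4) = 6  (label B)
Votes: A=4, B=1
Majority → A

A


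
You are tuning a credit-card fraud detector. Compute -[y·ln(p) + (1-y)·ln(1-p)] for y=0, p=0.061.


BCE = -[y·ln(p) + (1-y)·ln(1-p)]
= -0 - 1·ln(1-0.061)
= -ln(0.939) = 0.0629

0.0629


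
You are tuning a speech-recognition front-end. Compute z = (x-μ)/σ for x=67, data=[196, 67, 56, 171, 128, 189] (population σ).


μ = 134.5, σ = 56.0439
z = (67 - 134.5)/56.0439 = -1.2044

-1.2044


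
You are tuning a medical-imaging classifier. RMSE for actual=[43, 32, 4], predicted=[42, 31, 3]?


MSE = 3/3 = 1
RMSE = √(3/3) = 1.0

1.0


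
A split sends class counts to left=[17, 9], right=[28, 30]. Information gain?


Parent = [45, 39], H_parent = 0.9963
H_left = 0.9306 (n=26), H_right = 0.9991 (n=58)
H_children = (26/84)·0.9306 + (58/84)·0.9991 = 0.9779
IG = 0.9963 - 0.9779 = 0.0184

0.0184


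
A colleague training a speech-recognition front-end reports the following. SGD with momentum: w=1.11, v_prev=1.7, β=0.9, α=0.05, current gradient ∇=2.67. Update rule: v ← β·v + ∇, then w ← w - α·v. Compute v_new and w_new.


v_new = 0.9·1.7 + 2.67 = 1.53 + 2.67 = 4.2
w_new = 1.11 - 0.05·4.2 = 1.11 - 0.21 = 0.9

v_new=4.2, w_new=0.9


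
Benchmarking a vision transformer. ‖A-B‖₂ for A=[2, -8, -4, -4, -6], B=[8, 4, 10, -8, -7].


d = √((2-8)² + (-8-4)² + (-4-10)² + (-4+ 8)² + (-6+ 7)²)
  = √(36 + 144 + 196 + 16 + 1)
  = √393 = 19.8242

19.8242


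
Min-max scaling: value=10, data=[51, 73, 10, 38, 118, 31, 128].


min=10, max=128
(10-10)/(128-10) = 0/118 = 0.0

0.0


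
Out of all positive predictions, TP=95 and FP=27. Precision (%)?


Precision = TP/(TP+FP)
= 95/(95+27)
= 95/122 = 77.87%

77.87%


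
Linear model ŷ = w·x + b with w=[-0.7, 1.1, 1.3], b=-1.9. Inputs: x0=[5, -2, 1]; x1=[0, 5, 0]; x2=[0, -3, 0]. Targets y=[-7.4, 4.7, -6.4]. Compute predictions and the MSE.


ŷ0 = (-0.7)·(5) + (1.1)·(-2) + (1.3)·(1) - 1.9 = -6.3
ŷ1 = (-0.7)·(0) + (1.1)·(5) + (1.3)·(0) - 1.9 = 3.6
ŷ2 = (-0.7)·(0) + (1.1)·(-3) + (1.3)·(0) - 1.9 = -5.2
errors² = [1.21, 1.21, 1.44]
MSE = 3.8600/3 = 1.2867

1.2867


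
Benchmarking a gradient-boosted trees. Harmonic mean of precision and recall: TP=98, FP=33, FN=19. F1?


Precision = 98/131 = 0.7481
Recall = 98/117 = 0.8376
F1 = 2·P·R/(P+R) = 2·TP/(2·TP+FP+FN) = 196/(196+33+19) = 196/248 = 0.7903

0.7903


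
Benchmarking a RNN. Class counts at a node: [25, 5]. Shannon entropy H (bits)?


Probabilities: [25/30, 5/30] ≈ [0.8333, 0.1667]
H = -((25/30)·log₂(25/30) + (5/30)·log₂(5/30))
  = 0.65 bits

0.65 bits


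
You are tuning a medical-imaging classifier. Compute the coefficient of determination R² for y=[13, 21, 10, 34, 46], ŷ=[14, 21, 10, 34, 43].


ȳ = 24.8
SS_res = Σ(y-ŷ)² = 10
SS_tot = Σ(y-ȳ)² = 906.8
R² = 1 - SS_res/SS_tot = 1 - 0.011 = 0.989

0.989


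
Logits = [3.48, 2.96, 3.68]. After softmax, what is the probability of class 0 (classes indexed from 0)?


Exponentials: e^3.48=32.4597, e^2.96=19.298, e^3.68=39.6464
Sum = 91.4041
Softmax = [0.3551, 0.2111, 0.4337]
p[0] = 32.4597/91.4041 = 0.3551

0.3551


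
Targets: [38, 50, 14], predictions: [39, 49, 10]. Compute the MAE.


Absolute errors: |38-39|=1, |50-49|=1, |14-10|=4
Sum = 6
MAE = 6/3 = 2

2


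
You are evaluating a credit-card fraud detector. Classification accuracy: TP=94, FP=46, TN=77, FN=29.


Accuracy = (TP+TN)/(TP+TN+FP+FN)
= (94+77)/(246)
= 171/246 = 69.51%

69.51%


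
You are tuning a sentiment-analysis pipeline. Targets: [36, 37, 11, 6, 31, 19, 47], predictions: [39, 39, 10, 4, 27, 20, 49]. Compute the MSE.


Squared errors: (36-39)²=9, (37-39)²=4, (11-10)²=1, (6-4)²=4, (31-27)²=16, (19-20)²=1, (47-49)²=4
Sum = 39
MSE = 39/7 = 39/7

39/7


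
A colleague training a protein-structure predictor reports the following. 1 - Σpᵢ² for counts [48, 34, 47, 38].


Probabilities: [48/167, 34/167, 47/167, 38/167] ≈ [0.2874, 0.2036, 0.2814, 0.2275]
Σpᵢ² = (2304 + 1156 + 2209 + 1444)/167² = 7113/27889
Gini = 1 - Σpᵢ² = 1 - 7113/27889 = 0.745

0.745


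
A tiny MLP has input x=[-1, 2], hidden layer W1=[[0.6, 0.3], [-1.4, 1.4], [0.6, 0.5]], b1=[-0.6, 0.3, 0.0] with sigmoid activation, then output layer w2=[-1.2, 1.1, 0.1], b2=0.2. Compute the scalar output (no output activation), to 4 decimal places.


z1[0] = (0.6)·(-1) + (0.3)·(2) - 0.6 = -0.6
z1[1] = (-1.4)·(-1) + (1.4)·(2) + 0.3 = 4.5
z1[2] = (0.6)·(-1) + (0.5)·(2) + 0.0 = 0.4
h = sigmoid(z1) = [0.3543, 0.989, 0.5987]
output = (-1.2)·(0.3543) + (1.1)·(0.989) + (0.1)·(0.5987) + 0.2 = 0.9226

0.9226


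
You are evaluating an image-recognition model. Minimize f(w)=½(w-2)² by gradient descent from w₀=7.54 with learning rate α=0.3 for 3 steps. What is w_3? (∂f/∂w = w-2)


step 1: grad = 7.54-2 = 5.54; w = 7.54 - 0.3·(5.54) = 5.878
step 2: grad = 5.878-2 = 3.878; w = 5.878 - 0.3·(3.878) = 4.7146
step 3: grad = 4.7146-2 = 2.7146; w = 4.7146 - 0.3·(2.7146) = 3.90022

3.90022


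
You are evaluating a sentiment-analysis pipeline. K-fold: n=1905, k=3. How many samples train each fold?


Fold size = 1905/3 = 635
Training per fold = 1905 - 635 = 1270

1270


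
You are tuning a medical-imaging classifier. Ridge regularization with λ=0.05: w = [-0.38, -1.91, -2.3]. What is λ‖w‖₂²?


‖w‖₂² = (-0.38)² + (-1.91)² + (-2.3)²
     = 0.1444 + 3.6481 + 5.29
     = 9.0825
λ·‖w‖₂² = 0.05·9.0825 = 0.454125

0.454125


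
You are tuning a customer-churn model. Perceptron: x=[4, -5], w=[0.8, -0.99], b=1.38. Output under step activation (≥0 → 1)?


z = (4)·(0.8) + (-5)·(-0.99) + 1.38
  = 9.53
step(z) = 1 (z≥0)

1


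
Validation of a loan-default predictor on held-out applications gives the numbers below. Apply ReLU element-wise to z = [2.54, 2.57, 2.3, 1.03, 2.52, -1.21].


ReLU(2.54) = max(0, 2.54) = 2.54
ReLU(2.57) = max(0, 2.57) = 2.57
ReLU(2.3) = max(0, 2.3) = 2.3
ReLU(1.03) = max(0, 1.03) = 1.03
ReLU(2.52) = max(0, 2.52) = 2.52
ReLU(-1.21) = max(0, -1.21) = 0.0
result = [2.54, 2.57, 2.3, 1.03, 2.52, 0.0]

[2.54, 2.57, 2.3, 1.03, 2.52, 0.0]


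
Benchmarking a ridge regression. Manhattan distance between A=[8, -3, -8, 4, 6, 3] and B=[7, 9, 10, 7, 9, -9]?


d = |8-7| + |-3-9| + |-8-10| + |4-7| + |6-9| + |3+ 9|
  = 1 + 12 + 18 + 3 + 3 + 12
  = 49

49


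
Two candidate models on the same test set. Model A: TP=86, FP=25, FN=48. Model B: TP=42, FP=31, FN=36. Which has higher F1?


Model A: P=86/111=0.7748, R=86/134=0.6418, F1=2PR/(P+R)=2TP/(2TP+FP+FN)=172/245=0.702
Model B: P=42/73=0.5753, R=42/78=0.5385, F1=2PR/(P+R)=2TP/(2TP+FP+FN)=84/151=0.5563
0.702 > 0.5563 → Model A

Model A


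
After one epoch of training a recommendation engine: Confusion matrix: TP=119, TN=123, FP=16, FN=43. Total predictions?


Total = TP + TN + FP + FN
= 119 + 123 + 16 + 43
= 301
(Predicted positive: 135, predicted negative: 166)

301


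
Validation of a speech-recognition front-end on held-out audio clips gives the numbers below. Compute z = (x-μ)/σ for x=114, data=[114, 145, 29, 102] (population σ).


μ = 97.5, σ = 42.547
z = (114 - 97.5)/42.547 = 0.3878

0.3878


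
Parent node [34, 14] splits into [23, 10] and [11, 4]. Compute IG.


Parent = [34, 14], H_parent = 0.8709
H_left = 0.885 (n=33), H_right = 0.8366 (n=15)
H_children = (33/48)·0.885 + (15/48)·0.8366 = 0.8699
IG = 0.8709 - 0.8699 = 0.001

0.001


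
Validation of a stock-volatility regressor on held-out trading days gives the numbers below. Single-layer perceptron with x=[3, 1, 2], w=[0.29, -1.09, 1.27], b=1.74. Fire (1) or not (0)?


z = (3)·(0.29) + (1)·(-1.09) + (2)·(1.27) + 1.74
  = 4.06
step(z) = 1 (z≥0)

1


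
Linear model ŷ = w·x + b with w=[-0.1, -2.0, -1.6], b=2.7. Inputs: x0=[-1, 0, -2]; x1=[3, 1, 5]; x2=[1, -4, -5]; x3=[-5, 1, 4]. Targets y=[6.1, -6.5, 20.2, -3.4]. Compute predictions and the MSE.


ŷ0 = (-0.1)·(-1) + (-2.0)·(0) + (-1.6)·(-2) + 2.7 = 6.0
ŷ1 = (-0.1)·(3) + (-2.0)·(1) + (-1.6)·(5) + 2.7 = -7.6
ŷ2 = (-0.1)·(1) + (-2.0)·(-4) + (-1.6)·(-5) + 2.7 = 18.6
ŷ3 = (-0.1)·(-5) + (-2.0)·(1) + (-1.6)·(4) + 2.7 = -5.2
errors² = [0.01, 1.21, 2.56, 3.24]
MSE = 7.0200/4 = 1.755

1.755


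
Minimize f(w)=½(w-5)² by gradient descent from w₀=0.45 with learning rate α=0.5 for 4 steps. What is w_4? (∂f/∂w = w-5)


step 1: grad = 0.45-5 = -4.55; w = 0.45 - 0.5·(-4.55) = 2.725
step 2: grad = 2.725-5 = -2.275; w = 2.725 - 0.5·(-2.275) = 3.8625
step 3: grad = 3.8625-5 = -1.1375; w = 3.8625 - 0.5·(-1.1375) = 4.43125
step 4: grad = 4.43125-5 = -0.56875; w = 4.43125 - 0.5·(-0.56875) = 4.715625

4.715625


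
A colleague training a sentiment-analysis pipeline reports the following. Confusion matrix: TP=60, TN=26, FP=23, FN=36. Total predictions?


Total = TP + TN + FP + FN
= 60 + 26 + 23 + 36
= 145
(Predicted positive: 83, predicted negative: 62)

145


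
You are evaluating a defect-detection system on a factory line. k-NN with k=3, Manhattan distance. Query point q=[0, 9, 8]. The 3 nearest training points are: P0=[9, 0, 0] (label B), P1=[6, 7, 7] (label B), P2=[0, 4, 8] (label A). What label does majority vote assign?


d(q,P0) = 26  (label B)
d(q,P1) = 9  (label B)
d(q,P2) = 5  (label A)
Votes: A=1, B=2
Majority → B

B


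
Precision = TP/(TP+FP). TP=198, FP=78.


Precision = TP/(TP+FP)
= 198/(198+78)
= 198/276 = 71.74%

71.74%


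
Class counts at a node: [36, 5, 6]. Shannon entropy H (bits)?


Probabilities: [36/47, 5/47, 6/47] ≈ [0.766, 0.1064, 0.1277]
H = -((36/47)·log₂(36/47) + (5/47)·log₂(5/47) + (6/47)·log₂(6/47))
  = 1.0176 bits

1.0176 bits


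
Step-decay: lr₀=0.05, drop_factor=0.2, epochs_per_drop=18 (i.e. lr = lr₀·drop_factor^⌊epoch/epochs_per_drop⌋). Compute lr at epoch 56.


n_drops = ⌊56/18⌋ = 3
lr = 0.05·0.2^3 = 0.05·0.008 = 0.0004

0.0004


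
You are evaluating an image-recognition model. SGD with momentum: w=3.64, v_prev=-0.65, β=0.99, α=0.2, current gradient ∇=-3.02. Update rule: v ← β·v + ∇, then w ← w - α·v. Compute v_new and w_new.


v_new = 0.99·-0.65 - 3.02 = -0.6435 - 3.02 = -3.6635
w_new = 3.64 - 0.2·-3.6635 = 3.64 + 0.7327 = 4.3727

v_new=-3.6635, w_new=4.3727


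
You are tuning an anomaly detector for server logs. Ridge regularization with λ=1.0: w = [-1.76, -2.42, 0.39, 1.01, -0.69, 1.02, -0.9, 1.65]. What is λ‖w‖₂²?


‖w‖₂² = (-1.76)² + (-2.42)² + (0.39)² + (1.01)² + (-0.69)² + (1.02)² + (-0.9)² + (1.65)²
     = 3.0976 + 5.8564 + 0.1521 + 1.0201 + 0.4761 + 1.0404 + 0.81 + 2.7225
     = 15.1752
λ·‖w‖₂² = 1.0·15.1752 = 15.1752

15.1752


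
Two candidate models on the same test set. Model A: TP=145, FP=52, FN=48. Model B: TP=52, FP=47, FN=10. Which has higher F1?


Model A: P=145/197=0.736, R=145/193=0.7513, F1=2PR/(P+R)=2TP/(2TP+FP+FN)=290/390=0.7436
Model B: P=52/99=0.5253, R=52/62=0.8387, F1=2PR/(P+R)=2TP/(2TP+FP+FN)=104/161=0.646
0.7436 > 0.646 → Model A

Model A


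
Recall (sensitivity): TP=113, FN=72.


Recall = TP/(TP+FN)
= 113/(113+72)
= 113/185 = 61.08%

61.08%


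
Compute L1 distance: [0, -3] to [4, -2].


d = |0-4| + |-3+ 2|
  = 4 + 1
  = 5

5


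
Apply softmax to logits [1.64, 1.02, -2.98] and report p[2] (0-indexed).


Exponentials: e^1.64=5.1552, e^1.02=2.7732, e^-2.98=0.0508
Sum = 7.9792
Softmax = [0.6461, 0.3476, 0.0064]
p[2] = 0.0508/7.9792 = 0.0064

0.0064


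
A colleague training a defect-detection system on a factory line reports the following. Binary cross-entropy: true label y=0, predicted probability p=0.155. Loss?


BCE = -[y·ln(p) + (1-y)·ln(1-p)]
= -0 - 1·ln(1-0.155)
= -ln(0.845) = 0.1684

0.1684


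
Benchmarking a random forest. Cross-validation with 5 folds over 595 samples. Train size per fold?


Fold size = 595/5 = 119
Training per fold = 595 - 119 = 476

476


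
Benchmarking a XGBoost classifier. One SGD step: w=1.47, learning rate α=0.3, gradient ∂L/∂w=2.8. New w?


w_new = w - α·∇
= 1.47 - 0.3·2.8
= 1.47 - 0.84
= 0.63

0.63


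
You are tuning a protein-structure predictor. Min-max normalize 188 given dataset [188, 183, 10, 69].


min=10, max=188
(188-10)/(188-10) = 178/178 = 1.0

1.0


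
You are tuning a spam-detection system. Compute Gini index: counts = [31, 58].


Probabilities: [31/89, 58/89] ≈ [0.3483, 0.6517]
Σpᵢ² = (961 + 3364)/89² = 4325/7921
Gini = 1 - Σpᵢ² = 1 - 4325/7921 = 0.454

0.454


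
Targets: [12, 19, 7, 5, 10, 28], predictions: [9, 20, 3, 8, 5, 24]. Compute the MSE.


Squared errors: (12-9)²=9, (19-20)²=1, (7-3)²=16, (5-8)²=9, (10-5)²=25, (28-24)²=16
Sum = 76
MSE = 76/6 = 38/3

38/3


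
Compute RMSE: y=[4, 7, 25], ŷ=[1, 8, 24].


MSE = 11/3 = 3.6667
RMSE = √(11/3) = 1.9149

1.9149


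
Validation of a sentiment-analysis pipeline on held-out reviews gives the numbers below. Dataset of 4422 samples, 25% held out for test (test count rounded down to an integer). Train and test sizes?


Test = ⌊4422·25/100⌋ = 1105
Train = 4422 - 1105 = 3317

Train: 3317, Test: 1105


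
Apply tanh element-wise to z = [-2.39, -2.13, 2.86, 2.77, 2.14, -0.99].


tanh(-2.39) = -0.9833
tanh(-2.13) = -0.9721
tanh(2.86) = 0.9935
tanh(2.77) = 0.9922
tanh(2.14) = 0.9727
tanh(-0.99) = -0.7574
result = [-0.9833, -0.9721, 0.9935, 0.9922, 0.9727, -0.7574]

[-0.9833, -0.9721, 0.9935, 0.9922, 0.9727, -0.7574]


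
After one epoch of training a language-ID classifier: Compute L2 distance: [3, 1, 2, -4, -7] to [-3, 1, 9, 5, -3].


d = √((3+ 3)² + (1-1)² + (2-9)² + (-4-5)² + (-7+ 3)²)
  = √(36 + 0 + 49 + 81 + 16)
  = √182 = 13.4907

13.4907


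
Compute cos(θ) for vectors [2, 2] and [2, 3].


A·B = 2·2 + 2·3 = 10
‖A‖ = √8 = 2.8284, ‖B‖ = √13 = 3.6056
cos = 10/(√8·√13) = 10/√104 = 0.9806

0.9806


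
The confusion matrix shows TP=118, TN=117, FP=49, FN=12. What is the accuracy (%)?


Accuracy = (TP+TN)/(TP+TN+FP+FN)
= (118+117)/(296)
= 235/296 = 79.39%

79.39%


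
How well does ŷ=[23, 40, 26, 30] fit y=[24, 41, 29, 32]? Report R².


ȳ = 31.5
SS_res = Σ(y-ŷ)² = 15
SS_tot = Σ(y-ȳ)² = 153
R² = 1 - SS_res/SS_tot = 1 - 0.098 = 0.902

0.902


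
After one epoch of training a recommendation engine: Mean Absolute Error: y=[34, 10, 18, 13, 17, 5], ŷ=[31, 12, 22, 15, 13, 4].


Absolute errors: |34-31|=3, |10-12|=2, |18-22|=4, |13-15|=2, |17-13|=4, |5-4|=1
Sum = 16
MAE = 16/6 = 8/3

8/3


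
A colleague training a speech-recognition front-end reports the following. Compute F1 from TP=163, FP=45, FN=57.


Precision = 163/208 = 0.7837
Recall = 163/220 = 0.7409
F1 = 2·P·R/(P+R) = 2·TP/(2·TP+FP+FN) = 326/(326+45+57) = 326/428 = 0.7617

0.7617


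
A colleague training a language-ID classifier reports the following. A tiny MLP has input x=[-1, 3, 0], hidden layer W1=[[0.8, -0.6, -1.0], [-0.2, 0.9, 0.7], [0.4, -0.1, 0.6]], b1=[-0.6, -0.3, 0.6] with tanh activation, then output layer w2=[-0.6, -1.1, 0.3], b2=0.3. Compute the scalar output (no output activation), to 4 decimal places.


z1[0] = (0.8)·(-1) + (-0.6)·(3) + (-1.0)·(0) - 0.6 = -3.2
z1[1] = (-0.2)·(-1) + (0.9)·(3) + (0.7)·(0) - 0.3 = 2.6
z1[2] = (0.4)·(-1) + (-0.1)·(3) + (0.6)·(0) + 0.6 = -0.1
h = tanh(z1) = [-0.9967, 0.989, -0.0997]
output = (-0.6)·(-0.9967) + (-1.1)·(0.989) + (0.3)·(-0.0997) + 0.3 = -0.2198

-0.2198


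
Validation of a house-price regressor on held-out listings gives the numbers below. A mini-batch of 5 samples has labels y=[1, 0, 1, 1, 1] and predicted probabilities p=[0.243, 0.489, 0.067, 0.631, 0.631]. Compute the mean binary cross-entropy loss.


L[0] = -ln(0.243) = 1.4147
L[1] = -ln(1-0.489) = -ln(0.511) = 0.6714
L[2] = -ln(0.067) = 2.7031
L[3] = -ln(0.631) = 0.4604
L[4] = -ln(0.631) = 0.4604
mean = (1.4147 + 0.6714 + 2.7031 + 0.4604 + 0.4604)/5 = 1.142

1.142


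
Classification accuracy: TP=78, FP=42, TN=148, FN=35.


Accuracy = (TP+TN)/(TP+TN+FP+FN)
= (78+148)/(303)
= 226/303 = 74.59%

74.59%


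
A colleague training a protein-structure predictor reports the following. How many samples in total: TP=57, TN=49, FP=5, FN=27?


Total = TP + TN + FP + FN
= 57 + 49 + 5 + 27
= 138
(Predicted positive: 62, predicted negative: 76)

138


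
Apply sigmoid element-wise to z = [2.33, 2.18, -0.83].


σ(2.33) = 1/(1+e^-2.33) = 0.9113
σ(2.18) = 1/(1+e^-2.18) = 0.8984
σ(-0.83) = 1/(1+e^0.83) = 0.3036
result = [0.9113, 0.8984, 0.3036]

[0.9113, 0.8984, 0.3036]


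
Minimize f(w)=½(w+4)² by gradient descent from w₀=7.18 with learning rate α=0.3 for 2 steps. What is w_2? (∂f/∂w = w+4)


step 1: grad = 7.18+4 = 11.18; w = 7.18 - 0.3·(11.18) = 3.826
step 2: grad = 3.826+4 = 7.826; w = 3.826 - 0.3·(7.826) = 1.4782

1.4782


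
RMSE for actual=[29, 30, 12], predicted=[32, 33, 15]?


MSE = 27/3 = 9
RMSE = √(27/3) = 3.0

3.0


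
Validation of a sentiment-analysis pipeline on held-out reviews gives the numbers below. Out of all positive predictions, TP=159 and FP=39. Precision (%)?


Precision = TP/(TP+FP)
= 159/(159+39)
= 159/198 = 80.3%

80.3%


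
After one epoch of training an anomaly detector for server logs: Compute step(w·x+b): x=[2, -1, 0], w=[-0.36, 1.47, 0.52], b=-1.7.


z = (2)·(-0.36) + (-1)·(1.47) + (0)·(0.52) - 1.7
  = -3.89
step(z) = 0 (z<0)

0


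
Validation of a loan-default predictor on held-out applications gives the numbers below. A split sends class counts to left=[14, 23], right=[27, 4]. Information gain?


Parent = [41, 27], H_parent = 0.9692
H_left = 0.9569 (n=37), H_right = 0.5548 (n=31)
H_children = (37/68)·0.9569 + (31/68)·0.5548 = 0.7736
IG = 0.9692 - 0.7736 = 0.1956

0.1956


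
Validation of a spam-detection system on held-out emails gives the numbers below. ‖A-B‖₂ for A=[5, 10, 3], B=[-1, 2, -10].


d = √((5+ 1)² + (10-2)² + (3+ 10)²)
  = √(36 + 64 + 169)
  = √269 = 16.4012

16.4012


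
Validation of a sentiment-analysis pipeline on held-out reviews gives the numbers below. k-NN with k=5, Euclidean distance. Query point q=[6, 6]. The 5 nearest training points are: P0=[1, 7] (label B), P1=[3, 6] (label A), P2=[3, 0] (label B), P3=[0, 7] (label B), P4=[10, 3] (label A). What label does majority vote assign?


d(q,P0) = 5.099  (label B)
d(q,P1) = 3.0  (label A)
d(q,P2) = 6.7082  (label B)
d(q,P3) = 6.0828  (label B)
d(q,P4) = 5.0  (label A)
Votes: A=2, B=3
Majority → B

B


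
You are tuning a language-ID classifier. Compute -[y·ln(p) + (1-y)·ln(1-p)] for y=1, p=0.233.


BCE = -[y·ln(p) + (1-y)·ln(1-p)]
= -1·ln(0.233) - 0
= -ln(0.233) = 1.4567

1.4567


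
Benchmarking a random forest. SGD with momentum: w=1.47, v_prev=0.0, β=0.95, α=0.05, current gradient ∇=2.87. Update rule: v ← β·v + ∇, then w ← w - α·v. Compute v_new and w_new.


v_new = 0.95·0.0 + 2.87 = 0 + 2.87 = 2.87
w_new = 1.47 - 0.05·2.87 = 1.47 - 0.1435 = 1.3265

v_new=2.87, w_new=1.3265


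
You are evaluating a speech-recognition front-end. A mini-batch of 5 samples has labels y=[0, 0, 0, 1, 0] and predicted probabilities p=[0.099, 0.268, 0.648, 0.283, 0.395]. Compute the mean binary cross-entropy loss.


L[0] = -ln(1-0.099) = -ln(0.901) = 0.1043
L[1] = -ln(1-0.268) = -ln(0.732) = 0.312
L[2] = -ln(1-0.648) = -ln(0.352) = 1.0441
L[3] = -ln(0.283) = 1.2623
L[4] = -ln(1-0.395) = -ln(0.605) = 0.5025
mean = (0.1043 + 0.312 + 1.0441 + 1.2623 + 0.5025)/5 = 0.645

0.645


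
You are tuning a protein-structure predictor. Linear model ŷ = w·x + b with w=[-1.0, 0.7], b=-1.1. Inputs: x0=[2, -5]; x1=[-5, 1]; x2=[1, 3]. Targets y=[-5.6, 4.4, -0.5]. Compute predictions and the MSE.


ŷ0 = (-1.0)·(2) + (0.7)·(-5) - 1.1 = -6.6
ŷ1 = (-1.0)·(-5) + (0.7)·(1) - 1.1 = 4.6
ŷ2 = (-1.0)·(1) + (0.7)·(3) - 1.1 = -0.0
errors² = [1.0, 0.04, 0.25]
MSE = 1.2900/3 = 0.43

0.43


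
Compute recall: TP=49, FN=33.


Recall = TP/(TP+FN)
= 49/(49+33)
= 49/82 = 59.76%

59.76%


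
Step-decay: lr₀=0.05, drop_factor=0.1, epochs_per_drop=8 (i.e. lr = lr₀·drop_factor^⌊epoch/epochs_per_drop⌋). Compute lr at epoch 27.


n_drops = ⌊27/8⌋ = 3
lr = 0.05·0.1^3 = 0.05·0.001 = 0.00005

0.00005


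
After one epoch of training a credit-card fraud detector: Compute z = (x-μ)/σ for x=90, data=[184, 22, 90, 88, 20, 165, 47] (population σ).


μ = 88, σ = 60.7218
z = (90 - 88)/60.7218 = 0.0329

0.0329


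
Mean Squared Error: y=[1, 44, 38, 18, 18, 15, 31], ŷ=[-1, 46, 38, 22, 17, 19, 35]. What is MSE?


Squared errors: (1+ 1)²=4, (44-46)²=4, (38-38)²=0, (18-22)²=16, (18-17)²=1, (15-19)²=16, (31-35)²=16
Sum = 57
MSE = 57/7 = 57/7

57/7


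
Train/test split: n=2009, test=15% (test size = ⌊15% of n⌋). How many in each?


Test = ⌊2009·15/100⌋ = 301
Train = 2009 - 301 = 1708

Train: 1708, Test: 301


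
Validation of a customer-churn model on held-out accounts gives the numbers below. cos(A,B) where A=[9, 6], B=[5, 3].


A·B = 9·5 + 6·3 = 63
‖A‖ = √117 = 10.8167, ‖B‖ = √34 = 5.831
cos = 63/(√117·√34) = 63/√3978 = 0.9989

0.9989


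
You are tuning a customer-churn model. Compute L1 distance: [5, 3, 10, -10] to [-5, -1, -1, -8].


d = |5+ 5| + |3+ 1| + |10+ 1| + |-10+ 8|
  = 10 + 4 + 11 + 2
  = 27

27


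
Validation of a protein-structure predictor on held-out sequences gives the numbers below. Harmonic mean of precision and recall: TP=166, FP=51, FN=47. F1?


Precision = 166/217 = 0.765
Recall = 166/213 = 0.7793
F1 = 2·P·R/(P+R) = 2·TP/(2·TP+FP+FN) = 332/(332+51+47) = 332/430 = 0.7721

0.7721


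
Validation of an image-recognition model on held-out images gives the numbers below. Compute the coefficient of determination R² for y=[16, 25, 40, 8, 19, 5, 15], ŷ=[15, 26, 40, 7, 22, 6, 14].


ȳ = 18.2857
SS_res = Σ(y-ŷ)² = 14
SS_tot = Σ(y-ȳ)² = 815.43
R² = 1 - SS_res/SS_tot = 1 - 0.0172 = 0.9828

0.9828


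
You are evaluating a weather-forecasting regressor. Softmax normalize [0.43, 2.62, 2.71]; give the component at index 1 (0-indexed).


Exponentials: e^0.43=1.5373, e^2.62=13.7357, e^2.71=15.0293
Sum = 30.3023
Softmax = [0.0507, 0.4533, 0.496]
p[1] = 13.7357/30.3023 = 0.4533

0.4533


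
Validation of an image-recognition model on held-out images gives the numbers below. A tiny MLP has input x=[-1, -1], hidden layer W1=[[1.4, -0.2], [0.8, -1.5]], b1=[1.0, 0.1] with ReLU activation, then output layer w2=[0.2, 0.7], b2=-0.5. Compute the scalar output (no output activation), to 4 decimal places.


z1[0] = (1.4)·(-1) + (-0.2)·(-1) + 1.0 = -0.2
z1[1] = (0.8)·(-1) + (-1.5)·(-1) + 0.1 = 0.8
h = ReLU(z1) = [0.0, 0.8]
output = (0.2)·(0.0) + (0.7)·(0.8) - 0.5 = 0.06

0.06


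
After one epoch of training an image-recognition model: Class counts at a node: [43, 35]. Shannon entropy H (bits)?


Probabilities: [43/78, 35/78] ≈ [0.5513, 0.4487]
H = -((43/78)·log₂(43/78) + (35/78)·log₂(35/78))
  = 0.9924 bits

0.9924 bits


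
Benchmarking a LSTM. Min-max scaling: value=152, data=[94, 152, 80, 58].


min=58, max=152
(152-58)/(152-58) = 94/94 = 1.0

1.0


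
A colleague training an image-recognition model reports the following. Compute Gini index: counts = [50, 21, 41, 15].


Probabilities: [50/127, 21/127, 41/127, 15/127] ≈ [0.3937, 0.1654, 0.3228, 0.1181]
Σpᵢ² = (2500 + 441 + 1681 + 225)/127² = 4847/16129
Gini = 1 - Σpᵢ² = 1 - 4847/16129 = 0.6995

0.6995


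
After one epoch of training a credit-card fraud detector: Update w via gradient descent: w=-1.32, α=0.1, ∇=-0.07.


w_new = w - α·∇
= -1.32 - 0.1·-0.07
= -1.32 + 0.007
= -1.313

-1.313


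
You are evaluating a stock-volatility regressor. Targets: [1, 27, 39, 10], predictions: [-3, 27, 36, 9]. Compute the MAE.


Absolute errors: |1+ 3|=4, |27-27|=0, |39-36|=3, |10-9|=1
Sum = 8
MAE = 8/4 = 2

2


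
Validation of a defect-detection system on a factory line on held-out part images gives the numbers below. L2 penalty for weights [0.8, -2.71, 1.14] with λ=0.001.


‖w‖₂² = (0.8)² + (-2.71)² + (1.14)²
     = 0.64 + 7.3441 + 1.2996
     = 9.2837
λ·‖w‖₂² = 0.001·9.2837 = 0.009284

0.009284
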